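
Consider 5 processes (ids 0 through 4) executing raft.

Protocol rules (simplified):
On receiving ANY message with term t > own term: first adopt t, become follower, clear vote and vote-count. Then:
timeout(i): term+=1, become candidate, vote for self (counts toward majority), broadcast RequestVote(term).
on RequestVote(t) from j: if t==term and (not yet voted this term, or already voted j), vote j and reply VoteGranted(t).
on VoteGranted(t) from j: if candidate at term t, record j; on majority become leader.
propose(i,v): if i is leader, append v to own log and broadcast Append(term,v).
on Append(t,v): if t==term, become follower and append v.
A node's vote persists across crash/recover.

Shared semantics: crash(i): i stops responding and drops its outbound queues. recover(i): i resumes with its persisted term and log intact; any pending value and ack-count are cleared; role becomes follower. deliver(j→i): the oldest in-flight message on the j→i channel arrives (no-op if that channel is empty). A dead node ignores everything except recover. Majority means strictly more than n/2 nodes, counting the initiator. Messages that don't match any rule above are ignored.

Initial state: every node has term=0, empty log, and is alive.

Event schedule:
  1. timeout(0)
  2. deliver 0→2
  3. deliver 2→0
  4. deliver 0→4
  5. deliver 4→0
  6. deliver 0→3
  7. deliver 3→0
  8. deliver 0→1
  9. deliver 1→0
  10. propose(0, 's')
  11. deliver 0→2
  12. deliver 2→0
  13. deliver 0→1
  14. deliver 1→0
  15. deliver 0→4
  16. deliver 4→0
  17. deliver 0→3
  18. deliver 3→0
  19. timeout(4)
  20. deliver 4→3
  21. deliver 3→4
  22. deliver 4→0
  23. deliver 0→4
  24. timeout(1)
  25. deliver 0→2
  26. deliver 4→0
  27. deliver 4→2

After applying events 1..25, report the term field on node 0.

step 1 timeout(0): 0={cand,t=1,log=-}
step 2 deliver 0→2: 2={foll,t=1,log=-}
step 3 deliver 2→0: —
step 4 deliver 0→4: 4={foll,t=1,log=-}
step 5 deliver 4→0: 0={lead,t=1,log=-}
step 6 deliver 0→3: 3={foll,t=1,log=-}
step 7 deliver 3→0: —
step 8 deliver 0→1: 1={foll,t=1,log=-}
step 9 deliver 1→0: —
step 10 propose(0,'s'): 0={lead,t=1,log=s}
step 11 deliver 0→2: 2={foll,t=1,log=s}
step 12 deliver 2→0: —
step 13 deliver 0→1: 1={foll,t=1,log=s}
step 14 deliver 1→0: —
step 15 deliver 0→4: 4={foll,t=1,log=s}
step 16 deliver 4→0: —
step 17 deliver 0→3: 3={foll,t=1,log=s}
step 18 deliver 3→0: —
step 19 timeout(4): 4={cand,t=2,log=s}
step 20 deliver 4→3: 3={foll,t=2,log=s}
step 21 deliver 3→4: —
step 22 deliver 4→0: 0={foll,t=2,log=s}
step 23 deliver 0→4: 4={lead,t=2,log=s}
step 24 timeout(1): 1={cand,t=2,log=s}
step 25 deliver 0→2: —

2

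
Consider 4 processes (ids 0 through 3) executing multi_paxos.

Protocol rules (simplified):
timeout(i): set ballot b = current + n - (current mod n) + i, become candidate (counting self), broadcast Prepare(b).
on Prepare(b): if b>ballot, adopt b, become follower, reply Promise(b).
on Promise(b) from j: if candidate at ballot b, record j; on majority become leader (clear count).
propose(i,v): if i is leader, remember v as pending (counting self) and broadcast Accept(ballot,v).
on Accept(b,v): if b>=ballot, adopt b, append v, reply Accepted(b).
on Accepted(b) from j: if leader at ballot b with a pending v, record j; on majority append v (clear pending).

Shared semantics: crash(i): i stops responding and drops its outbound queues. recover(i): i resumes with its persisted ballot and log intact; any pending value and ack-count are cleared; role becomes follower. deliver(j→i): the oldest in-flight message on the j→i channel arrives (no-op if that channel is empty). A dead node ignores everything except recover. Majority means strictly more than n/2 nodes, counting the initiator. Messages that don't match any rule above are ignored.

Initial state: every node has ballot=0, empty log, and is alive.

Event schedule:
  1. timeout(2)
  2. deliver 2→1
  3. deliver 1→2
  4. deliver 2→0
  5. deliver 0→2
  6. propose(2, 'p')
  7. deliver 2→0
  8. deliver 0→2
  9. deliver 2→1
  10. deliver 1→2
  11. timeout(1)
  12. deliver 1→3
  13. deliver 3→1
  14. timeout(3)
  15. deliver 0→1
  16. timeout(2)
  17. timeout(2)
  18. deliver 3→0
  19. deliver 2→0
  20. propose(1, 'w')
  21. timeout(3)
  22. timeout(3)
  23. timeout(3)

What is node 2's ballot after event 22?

14

e1 timeout(2): 2[cand,b=6,-]
e2 deliver 2→1: 1[foll,b=6,-]
e3 deliver 1→2: ·
e4 deliver 2→0: 0[foll,b=6,-]
e5 deliver 0→2: 2[lead,b=6,-]
e6 propose(2,'p'): ·
e7 deliver 2→0: 0[foll,b=6,p]
e8 deliver 0→2: ·
e9 deliver 2→1: 1[foll,b=6,p]
e10 deliver 1→2: 2[lead,b=6,p]
e11 timeout(1): 1[cand,b=9,p]
e12 deliver 1→3: 3[foll,b=9,-]
e13 deliver 3→1: ·
e14 timeout(3): 3[cand,b=15,-]
e15 deliver 0→1: ·
e16 timeout(2): 2[cand,b=10,p]
e17 timeout(2): 2[cand,b=14,p]
e18 deliver 3→0: 0[foll,b=15,p]
e19 deliver 2→0: ·
e20 propose(1,'w'): ·
e21 timeout(3): 3[cand,b=19,-]
e22 timeout(3): 3[cand,b=23,-]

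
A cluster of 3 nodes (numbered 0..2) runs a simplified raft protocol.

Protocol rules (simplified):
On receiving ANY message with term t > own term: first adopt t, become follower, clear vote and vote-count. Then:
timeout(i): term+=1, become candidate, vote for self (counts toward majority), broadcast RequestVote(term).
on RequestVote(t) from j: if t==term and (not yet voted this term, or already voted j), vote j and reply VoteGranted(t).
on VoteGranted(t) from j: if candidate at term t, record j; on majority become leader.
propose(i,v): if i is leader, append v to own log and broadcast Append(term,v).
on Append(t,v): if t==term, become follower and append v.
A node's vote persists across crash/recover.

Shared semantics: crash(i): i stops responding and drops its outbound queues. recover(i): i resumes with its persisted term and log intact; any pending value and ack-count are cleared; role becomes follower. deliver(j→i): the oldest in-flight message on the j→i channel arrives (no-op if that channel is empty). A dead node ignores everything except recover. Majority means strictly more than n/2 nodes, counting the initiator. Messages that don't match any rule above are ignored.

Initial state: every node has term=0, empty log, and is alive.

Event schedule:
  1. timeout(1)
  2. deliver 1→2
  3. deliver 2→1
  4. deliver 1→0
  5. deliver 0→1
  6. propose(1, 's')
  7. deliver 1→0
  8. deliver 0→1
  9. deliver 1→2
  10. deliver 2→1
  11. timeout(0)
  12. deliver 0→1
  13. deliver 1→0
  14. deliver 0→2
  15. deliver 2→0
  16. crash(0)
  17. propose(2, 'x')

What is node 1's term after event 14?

step 1 timeout(1): 1={cand,t=1,log=-}
step 2 deliver 1→2: 2={foll,t=1,log=-}
step 3 deliver 2→1: 1={lead,t=1,log=-}
step 4 deliver 1→0: 0={foll,t=1,log=-}
step 5 deliver 0→1: —
step 6 propose(1,'s'): 1={lead,t=1,log=s}
step 7 deliver 1→0: 0={foll,t=1,log=s}
step 8 deliver 0→1: —
step 9 deliver 1→2: 2={foll,t=1,log=s}
step 10 deliver 2→1: —
step 11 timeout(0): 0={cand,t=2,log=s}
step 12 deliver 0→1: 1={foll,t=2,log=s}
step 13 deliver 1→0: 0={lead,t=2,log=s}
step 14 deliver 0→2: 2={foll,t=2,log=s}

2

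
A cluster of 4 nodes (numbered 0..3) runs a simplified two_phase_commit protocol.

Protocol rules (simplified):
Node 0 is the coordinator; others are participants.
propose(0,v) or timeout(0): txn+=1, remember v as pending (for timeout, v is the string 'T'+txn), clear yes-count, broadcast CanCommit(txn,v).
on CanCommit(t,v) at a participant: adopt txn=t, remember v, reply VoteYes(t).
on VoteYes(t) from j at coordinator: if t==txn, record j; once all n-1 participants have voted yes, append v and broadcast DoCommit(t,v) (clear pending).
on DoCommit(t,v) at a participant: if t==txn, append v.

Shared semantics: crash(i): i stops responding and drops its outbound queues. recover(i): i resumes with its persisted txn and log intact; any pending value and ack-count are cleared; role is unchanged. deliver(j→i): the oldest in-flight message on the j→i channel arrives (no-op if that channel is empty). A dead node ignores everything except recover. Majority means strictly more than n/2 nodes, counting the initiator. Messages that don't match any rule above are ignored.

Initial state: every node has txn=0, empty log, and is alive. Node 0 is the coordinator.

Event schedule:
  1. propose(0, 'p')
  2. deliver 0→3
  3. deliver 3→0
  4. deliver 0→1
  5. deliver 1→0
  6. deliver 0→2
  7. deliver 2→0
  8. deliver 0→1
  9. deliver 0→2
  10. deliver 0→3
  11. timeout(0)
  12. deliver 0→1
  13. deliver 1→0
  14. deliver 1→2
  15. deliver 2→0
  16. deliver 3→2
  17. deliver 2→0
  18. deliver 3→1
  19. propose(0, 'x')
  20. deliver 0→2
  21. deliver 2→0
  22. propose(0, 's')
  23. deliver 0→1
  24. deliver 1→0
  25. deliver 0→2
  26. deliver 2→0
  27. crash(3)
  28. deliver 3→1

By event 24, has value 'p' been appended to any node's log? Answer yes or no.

1. propose(0,'p'):  <0:coor t1 ->
2. deliver 0→3:  <3:part t1 ->
3. deliver 3→0:  nop
4. deliver 0→1:  <1:part t1 ->
5. deliver 1→0:  nop
6. deliver 0→2:  <2:part t1 ->
7. deliver 2→0:  <0:coor t1 p>
8. deliver 0→1:  <1:part t1 p>
9. deliver 0→2:  <2:part t1 p>
10. deliver 0→3:  <3:part t1 p>
11. timeout(0):  <0:coor t2 p>
12. deliver 0→1:  <1:part t2 p>
13. deliver 1→0:  nop
14. deliver 1→2:  nop
15. deliver 2→0:  nop
16. deliver 3→2:  nop
17. deliver 2→0:  nop
18. deliver 3→1:  nop
19. propose(0,'x'):  <0:coor t3 p>
20. deliver 0→2:  <2:part t2 p>
21. deliver 2→0:  nop
22. propose(0,'s'):  <0:coor t4 p>
23. deliver 0→1:  <1:part t3 p>
24. deliver 1→0:  nop

yes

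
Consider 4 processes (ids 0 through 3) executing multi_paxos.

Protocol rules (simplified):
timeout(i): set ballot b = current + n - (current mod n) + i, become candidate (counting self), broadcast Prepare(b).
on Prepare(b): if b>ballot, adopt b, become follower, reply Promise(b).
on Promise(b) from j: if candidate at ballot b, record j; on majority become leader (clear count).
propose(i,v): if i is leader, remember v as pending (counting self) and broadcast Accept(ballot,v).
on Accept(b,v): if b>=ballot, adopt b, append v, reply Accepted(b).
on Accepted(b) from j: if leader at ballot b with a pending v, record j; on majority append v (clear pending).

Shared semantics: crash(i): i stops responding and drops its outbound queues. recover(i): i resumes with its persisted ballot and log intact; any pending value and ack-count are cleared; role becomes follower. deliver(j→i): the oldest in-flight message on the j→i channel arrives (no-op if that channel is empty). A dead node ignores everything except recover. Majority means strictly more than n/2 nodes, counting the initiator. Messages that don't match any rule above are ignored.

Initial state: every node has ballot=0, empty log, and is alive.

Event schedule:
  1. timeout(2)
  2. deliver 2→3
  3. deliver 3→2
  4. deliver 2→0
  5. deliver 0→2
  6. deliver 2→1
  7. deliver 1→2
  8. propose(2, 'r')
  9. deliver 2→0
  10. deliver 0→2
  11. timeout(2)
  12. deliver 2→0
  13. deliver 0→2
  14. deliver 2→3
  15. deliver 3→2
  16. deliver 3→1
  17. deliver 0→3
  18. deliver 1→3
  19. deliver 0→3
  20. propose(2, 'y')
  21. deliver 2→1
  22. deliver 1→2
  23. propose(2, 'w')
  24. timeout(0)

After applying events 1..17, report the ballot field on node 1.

6

1. timeout(2):  <2:cand b6 ->
2. deliver 2→3:  <3:foll b6 ->
3. deliver 3→2:  nop
4. deliver 2→0:  <0:foll b6 ->
5. deliver 0→2:  <2:lead b6 ->
6. deliver 2→1:  <1:foll b6 ->
7. deliver 1→2:  nop
8. propose(2,'r'):  nop
9. deliver 2→0:  <0:foll b6 r>
10. deliver 0→2:  nop
11. timeout(2):  <2:cand b10 ->
12. deliver 2→0:  <0:foll b10 r>
13. deliver 0→2:  nop
14. deliver 2→3:  <3:foll b6 r>
15. deliver 3→2:  nop
16. deliver 3→1:  nop
17. deliver 0→3:  nop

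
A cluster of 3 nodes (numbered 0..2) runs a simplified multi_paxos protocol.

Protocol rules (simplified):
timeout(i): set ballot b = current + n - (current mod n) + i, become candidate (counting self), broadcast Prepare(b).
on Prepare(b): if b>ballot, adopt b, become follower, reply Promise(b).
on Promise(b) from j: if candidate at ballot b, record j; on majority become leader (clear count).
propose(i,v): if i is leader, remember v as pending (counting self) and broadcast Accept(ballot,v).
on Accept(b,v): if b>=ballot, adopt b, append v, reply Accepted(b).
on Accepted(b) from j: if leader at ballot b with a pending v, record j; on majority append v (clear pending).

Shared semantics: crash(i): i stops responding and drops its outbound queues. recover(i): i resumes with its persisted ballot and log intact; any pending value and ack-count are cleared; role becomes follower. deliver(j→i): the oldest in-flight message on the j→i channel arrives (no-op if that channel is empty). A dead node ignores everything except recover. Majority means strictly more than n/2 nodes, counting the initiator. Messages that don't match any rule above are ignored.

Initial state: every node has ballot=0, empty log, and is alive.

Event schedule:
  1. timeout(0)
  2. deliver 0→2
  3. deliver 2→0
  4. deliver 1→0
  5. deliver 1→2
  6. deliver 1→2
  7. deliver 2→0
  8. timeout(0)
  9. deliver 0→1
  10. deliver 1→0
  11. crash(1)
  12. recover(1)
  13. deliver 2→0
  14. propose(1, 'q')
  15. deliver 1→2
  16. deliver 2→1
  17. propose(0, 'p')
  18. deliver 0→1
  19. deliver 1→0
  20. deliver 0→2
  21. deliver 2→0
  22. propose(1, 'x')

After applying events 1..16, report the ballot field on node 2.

step 1 timeout(0): 0={cand,b=3,log=-}
step 2 deliver 0→2: 2={foll,b=3,log=-}
step 3 deliver 2→0: 0={lead,b=3,log=-}
step 4 deliver 1→0: —
step 5 deliver 1→2: —
step 6 deliver 1→2: —
step 7 deliver 2→0: —
step 8 timeout(0): 0={cand,b=6,log=-}
step 9 deliver 0→1: 1={foll,b=3,log=-}
step 10 deliver 1→0: —
step 11 crash(1): 1={✗foll,b=3,log=-}
step 12 recover(1): 1={foll,b=3,log=-}
step 13 deliver 2→0: —
step 14 propose(1,'q'): —
step 15 deliver 1→2: —
step 16 deliver 2→1: —

3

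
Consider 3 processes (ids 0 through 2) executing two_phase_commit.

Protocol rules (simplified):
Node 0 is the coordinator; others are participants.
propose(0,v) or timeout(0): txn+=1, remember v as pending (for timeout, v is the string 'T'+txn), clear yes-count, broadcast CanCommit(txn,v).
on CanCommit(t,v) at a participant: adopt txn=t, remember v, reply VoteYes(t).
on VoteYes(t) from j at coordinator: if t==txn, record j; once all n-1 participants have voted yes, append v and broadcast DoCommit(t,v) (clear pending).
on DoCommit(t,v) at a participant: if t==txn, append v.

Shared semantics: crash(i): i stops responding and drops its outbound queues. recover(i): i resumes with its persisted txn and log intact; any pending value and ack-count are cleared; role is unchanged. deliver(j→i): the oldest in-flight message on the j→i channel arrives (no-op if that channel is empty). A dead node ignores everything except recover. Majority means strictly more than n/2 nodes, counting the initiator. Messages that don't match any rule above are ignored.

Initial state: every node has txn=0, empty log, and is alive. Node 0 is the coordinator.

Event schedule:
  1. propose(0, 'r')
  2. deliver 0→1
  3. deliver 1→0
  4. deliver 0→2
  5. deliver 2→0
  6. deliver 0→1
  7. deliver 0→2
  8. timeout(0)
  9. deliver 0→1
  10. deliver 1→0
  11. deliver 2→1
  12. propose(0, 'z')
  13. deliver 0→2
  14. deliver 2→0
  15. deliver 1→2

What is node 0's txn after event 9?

2

step 1 propose(0,'r'): 0={coor,t=1,log=-}
step 2 deliver 0→1: 1={part,t=1,log=-}
step 3 deliver 1→0: —
step 4 deliver 0→2: 2={part,t=1,log=-}
step 5 deliver 2→0: 0={coor,t=1,log=r}
step 6 deliver 0→1: 1={part,t=1,log=r}
step 7 deliver 0→2: 2={part,t=1,log=r}
step 8 timeout(0): 0={coor,t=2,log=r}
step 9 deliver 0→1: 1={part,t=2,log=r}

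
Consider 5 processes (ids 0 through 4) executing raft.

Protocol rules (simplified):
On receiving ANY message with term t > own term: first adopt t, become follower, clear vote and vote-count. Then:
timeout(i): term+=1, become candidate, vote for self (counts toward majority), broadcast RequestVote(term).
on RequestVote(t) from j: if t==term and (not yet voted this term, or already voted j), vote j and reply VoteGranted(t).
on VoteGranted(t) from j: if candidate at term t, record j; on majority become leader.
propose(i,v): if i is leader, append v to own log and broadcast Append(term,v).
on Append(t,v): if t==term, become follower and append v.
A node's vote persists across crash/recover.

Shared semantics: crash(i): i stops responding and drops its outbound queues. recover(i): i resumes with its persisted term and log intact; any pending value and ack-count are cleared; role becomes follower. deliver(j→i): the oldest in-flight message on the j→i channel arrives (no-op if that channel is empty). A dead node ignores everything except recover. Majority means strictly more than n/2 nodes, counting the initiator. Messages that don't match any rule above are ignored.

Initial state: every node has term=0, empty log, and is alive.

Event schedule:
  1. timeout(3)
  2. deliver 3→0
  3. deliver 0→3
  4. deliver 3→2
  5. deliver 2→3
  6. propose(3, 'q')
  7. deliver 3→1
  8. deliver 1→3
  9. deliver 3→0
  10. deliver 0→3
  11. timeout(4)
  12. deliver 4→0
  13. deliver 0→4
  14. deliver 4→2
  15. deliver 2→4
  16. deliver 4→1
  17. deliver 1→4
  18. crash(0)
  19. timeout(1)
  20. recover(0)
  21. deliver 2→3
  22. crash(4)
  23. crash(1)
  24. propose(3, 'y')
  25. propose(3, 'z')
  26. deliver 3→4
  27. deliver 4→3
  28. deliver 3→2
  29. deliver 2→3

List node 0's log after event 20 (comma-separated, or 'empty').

after 1 — timeout(3): n3:cand/t1/[-]
after 2 — deliver 3→0: n0:foll/t1/[-]
after 3 — deliver 0→3: ·
after 4 — deliver 3→2: n2:foll/t1/[-]
after 5 — deliver 2→3: n3:lead/t1/[-]
after 6 — propose(3,'q'): n3:lead/t1/[q]
after 7 — deliver 3→1: n1:foll/t1/[-]
after 8 — deliver 1→3: ·
after 9 — deliver 3→0: n0:foll/t1/[q]
after 10 — deliver 0→3: ·
after 11 — timeout(4): n4:cand/t1/[-]
after 12 — deliver 4→0: ·
after 13 — deliver 0→4: ·
after 14 — deliver 4→2: ·
after 15 — deliver 2→4: ·
after 16 — deliver 4→1: ·
after 17 — deliver 1→4: ·
after 18 — crash(0): n0:✗foll/t1/[q]
after 19 — timeout(1): n1:cand/t2/[-]
after 20 — recover(0): n0:foll/t1/[q]

q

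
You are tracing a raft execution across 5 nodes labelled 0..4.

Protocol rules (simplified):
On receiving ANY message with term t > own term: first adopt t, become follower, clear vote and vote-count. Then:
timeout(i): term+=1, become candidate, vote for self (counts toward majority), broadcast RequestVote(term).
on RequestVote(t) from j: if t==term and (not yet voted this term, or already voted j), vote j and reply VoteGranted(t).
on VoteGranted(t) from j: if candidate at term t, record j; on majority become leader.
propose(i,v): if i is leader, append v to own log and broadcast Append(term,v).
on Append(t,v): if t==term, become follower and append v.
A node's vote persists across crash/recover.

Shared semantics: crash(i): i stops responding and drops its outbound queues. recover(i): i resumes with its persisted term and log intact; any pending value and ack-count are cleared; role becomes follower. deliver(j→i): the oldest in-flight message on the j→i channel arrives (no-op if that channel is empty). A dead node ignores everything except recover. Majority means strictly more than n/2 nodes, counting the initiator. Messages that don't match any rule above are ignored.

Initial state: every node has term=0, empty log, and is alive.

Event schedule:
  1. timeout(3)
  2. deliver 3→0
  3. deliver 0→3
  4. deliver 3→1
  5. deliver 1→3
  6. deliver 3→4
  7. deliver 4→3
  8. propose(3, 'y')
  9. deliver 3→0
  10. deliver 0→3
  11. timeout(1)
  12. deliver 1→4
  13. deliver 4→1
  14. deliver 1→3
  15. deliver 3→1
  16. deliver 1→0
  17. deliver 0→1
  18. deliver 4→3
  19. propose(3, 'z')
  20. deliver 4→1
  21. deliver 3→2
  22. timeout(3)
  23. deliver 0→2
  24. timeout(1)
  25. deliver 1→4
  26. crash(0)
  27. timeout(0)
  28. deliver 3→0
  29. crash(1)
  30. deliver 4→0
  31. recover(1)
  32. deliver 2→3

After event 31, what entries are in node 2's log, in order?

empty

e1 timeout(3): 3[cand,t=1,-]
e2 deliver 3→0: 0[foll,t=1,-]
e3 deliver 0→3: ·
e4 deliver 3→1: 1[foll,t=1,-]
e5 deliver 1→3: 3[lead,t=1,-]
e6 deliver 3→4: 4[foll,t=1,-]
e7 deliver 4→3: ·
e8 propose(3,'y'): 3[lead,t=1,y]
e9 deliver 3→0: 0[foll,t=1,y]
e10 deliver 0→3: ·
e11 timeout(1): 1[cand,t=2,-]
e12 deliver 1→4: 4[foll,t=2,-]
e13 deliver 4→1: ·
e14 deliver 1→3: 3[foll,t=2,y]
e15 deliver 3→1: ·
e16 deliver 1→0: 0[foll,t=2,y]
e17 deliver 0→1: 1[lead,t=2,-]
e18 deliver 4→3: ·
e19 propose(3,'z'): ·
e20 deliver 4→1: ·
e21 deliver 3→2: 2[foll,t=1,-]
e22 timeout(3): 3[cand,t=3,y]
e23 deliver 0→2: ·
e24 timeout(1): 1[cand,t=3,-]
e25 deliver 1→4: 4[foll,t=3,-]
e26 crash(0): 0[✗foll,t=2,y]
e27 timeout(0): ·
e28 deliver 3→0: ·
e29 crash(1): 1[✗cand,t=3,-]
e30 deliver 4→0: ·
e31 recover(1): 1[foll,t=3,-]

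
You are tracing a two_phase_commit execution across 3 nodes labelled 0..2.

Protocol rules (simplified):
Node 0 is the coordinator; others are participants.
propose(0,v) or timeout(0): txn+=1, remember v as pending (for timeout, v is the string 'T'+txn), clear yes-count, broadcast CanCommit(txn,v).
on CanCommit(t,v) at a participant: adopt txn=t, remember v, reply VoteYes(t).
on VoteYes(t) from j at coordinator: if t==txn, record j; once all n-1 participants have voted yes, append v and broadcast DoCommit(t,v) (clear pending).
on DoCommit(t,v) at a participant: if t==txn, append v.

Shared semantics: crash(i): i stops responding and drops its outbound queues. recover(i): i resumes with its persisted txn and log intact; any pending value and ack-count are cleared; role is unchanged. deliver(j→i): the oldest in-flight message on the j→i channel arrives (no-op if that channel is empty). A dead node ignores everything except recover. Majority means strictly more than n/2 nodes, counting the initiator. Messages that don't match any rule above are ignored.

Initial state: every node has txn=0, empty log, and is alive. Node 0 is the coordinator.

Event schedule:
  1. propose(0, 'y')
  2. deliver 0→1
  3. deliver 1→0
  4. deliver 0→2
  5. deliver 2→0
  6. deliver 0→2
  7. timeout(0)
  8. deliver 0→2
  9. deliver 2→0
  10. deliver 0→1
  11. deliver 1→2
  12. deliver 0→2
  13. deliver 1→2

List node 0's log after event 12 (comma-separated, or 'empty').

y

e1 propose(0,'y'): 0[coor,t=1,-]
e2 deliver 0→1: 1[part,t=1,-]
e3 deliver 1→0: ·
e4 deliver 0→2: 2[part,t=1,-]
e5 deliver 2→0: 0[coor,t=1,y]
e6 deliver 0→2: 2[part,t=1,y]
e7 timeout(0): 0[coor,t=2,y]
e8 deliver 0→2: 2[part,t=2,y]
e9 deliver 2→0: ·
e10 deliver 0→1: 1[part,t=1,y]
e11 deliver 1→2: ·
e12 deliver 0→2: ·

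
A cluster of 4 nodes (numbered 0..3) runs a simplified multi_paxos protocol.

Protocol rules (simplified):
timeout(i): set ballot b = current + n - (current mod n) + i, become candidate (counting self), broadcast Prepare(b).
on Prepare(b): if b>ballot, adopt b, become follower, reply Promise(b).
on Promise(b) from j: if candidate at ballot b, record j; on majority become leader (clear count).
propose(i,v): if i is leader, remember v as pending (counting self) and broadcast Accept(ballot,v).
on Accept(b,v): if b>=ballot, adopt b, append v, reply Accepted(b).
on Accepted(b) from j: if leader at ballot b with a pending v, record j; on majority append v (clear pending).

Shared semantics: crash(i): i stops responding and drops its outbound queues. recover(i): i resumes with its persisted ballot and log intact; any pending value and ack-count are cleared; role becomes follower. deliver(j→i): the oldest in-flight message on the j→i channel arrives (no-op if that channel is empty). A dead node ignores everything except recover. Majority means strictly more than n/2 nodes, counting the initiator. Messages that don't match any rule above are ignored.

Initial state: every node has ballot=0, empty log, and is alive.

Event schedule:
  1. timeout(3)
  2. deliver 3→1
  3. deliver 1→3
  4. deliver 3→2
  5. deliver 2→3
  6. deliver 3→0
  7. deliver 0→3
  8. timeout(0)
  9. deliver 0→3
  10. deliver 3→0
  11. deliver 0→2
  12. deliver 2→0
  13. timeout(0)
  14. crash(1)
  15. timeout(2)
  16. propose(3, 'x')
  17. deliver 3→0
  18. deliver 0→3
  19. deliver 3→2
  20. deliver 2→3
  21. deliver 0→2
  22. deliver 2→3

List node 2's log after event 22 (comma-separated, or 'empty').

empty

step 1 timeout(3): 3={cand,b=7,log=-}
step 2 deliver 3→1: 1={foll,b=7,log=-}
step 3 deliver 1→3: —
step 4 deliver 3→2: 2={foll,b=7,log=-}
step 5 deliver 2→3: 3={lead,b=7,log=-}
step 6 deliver 3→0: 0={foll,b=7,log=-}
step 7 deliver 0→3: —
step 8 timeout(0): 0={cand,b=8,log=-}
step 9 deliver 0→3: 3={foll,b=8,log=-}
step 10 deliver 3→0: —
step 11 deliver 0→2: 2={foll,b=8,log=-}
step 12 deliver 2→0: 0={lead,b=8,log=-}
step 13 timeout(0): 0={cand,b=12,log=-}
step 14 crash(1): 1={✗foll,b=7,log=-}
step 15 timeout(2): 2={cand,b=14,log=-}
step 16 propose(3,'x'): —
step 17 deliver 3→0: —
step 18 deliver 0→3: 3={foll,b=12,log=-}
step 19 deliver 3→2: —
step 20 deliver 2→3: 3={foll,b=14,log=-}
step 21 deliver 0→2: —
step 22 deliver 2→3: —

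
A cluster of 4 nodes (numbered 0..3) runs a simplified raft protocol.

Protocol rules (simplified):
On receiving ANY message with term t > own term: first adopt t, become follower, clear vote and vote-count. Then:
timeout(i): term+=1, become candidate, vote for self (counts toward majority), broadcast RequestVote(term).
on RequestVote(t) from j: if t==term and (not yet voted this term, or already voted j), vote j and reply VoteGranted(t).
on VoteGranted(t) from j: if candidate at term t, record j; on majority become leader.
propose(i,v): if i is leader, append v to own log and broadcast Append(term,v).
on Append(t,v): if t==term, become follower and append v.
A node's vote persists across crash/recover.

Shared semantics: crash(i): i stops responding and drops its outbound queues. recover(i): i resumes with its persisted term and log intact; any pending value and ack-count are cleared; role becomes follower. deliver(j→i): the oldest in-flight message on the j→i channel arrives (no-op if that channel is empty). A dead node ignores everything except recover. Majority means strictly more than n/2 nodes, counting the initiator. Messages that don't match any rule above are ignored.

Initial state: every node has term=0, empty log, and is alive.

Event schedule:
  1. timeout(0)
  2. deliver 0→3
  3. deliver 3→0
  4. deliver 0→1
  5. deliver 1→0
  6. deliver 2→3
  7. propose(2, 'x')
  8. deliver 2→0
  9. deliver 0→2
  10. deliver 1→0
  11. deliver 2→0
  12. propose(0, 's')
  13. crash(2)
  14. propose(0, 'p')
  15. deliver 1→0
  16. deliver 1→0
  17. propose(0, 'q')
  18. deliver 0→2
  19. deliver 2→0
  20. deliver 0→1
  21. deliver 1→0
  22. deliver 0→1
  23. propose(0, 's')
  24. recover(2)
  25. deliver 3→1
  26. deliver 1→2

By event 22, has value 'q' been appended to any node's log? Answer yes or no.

yes

1. timeout(0):  <0:cand t1 ->
2. deliver 0→3:  <3:foll t1 ->
3. deliver 3→0:  nop
4. deliver 0→1:  <1:foll t1 ->
5. deliver 1→0:  <0:lead t1 ->
6. deliver 2→3:  nop
7. propose(2,'x'):  nop
8. deliver 2→0:  nop
9. deliver 0→2:  <2:foll t1 ->
10. deliver 1→0:  nop
11. deliver 2→0:  nop
12. propose(0,'s'):  <0:lead t1 s>
13. crash(2):  <2:✗foll t1 ->
14. propose(0,'p'):  <0:lead t1 s,p>
15. deliver 1→0:  nop
16. deliver 1→0:  nop
17. propose(0,'q'):  <0:lead t1 s,p,q>
18. deliver 0→2:  nop
19. deliver 2→0:  nop
20. deliver 0→1:  <1:foll t1 s>
21. deliver 1→0:  nop
22. deliver 0→1:  <1:foll t1 s,p>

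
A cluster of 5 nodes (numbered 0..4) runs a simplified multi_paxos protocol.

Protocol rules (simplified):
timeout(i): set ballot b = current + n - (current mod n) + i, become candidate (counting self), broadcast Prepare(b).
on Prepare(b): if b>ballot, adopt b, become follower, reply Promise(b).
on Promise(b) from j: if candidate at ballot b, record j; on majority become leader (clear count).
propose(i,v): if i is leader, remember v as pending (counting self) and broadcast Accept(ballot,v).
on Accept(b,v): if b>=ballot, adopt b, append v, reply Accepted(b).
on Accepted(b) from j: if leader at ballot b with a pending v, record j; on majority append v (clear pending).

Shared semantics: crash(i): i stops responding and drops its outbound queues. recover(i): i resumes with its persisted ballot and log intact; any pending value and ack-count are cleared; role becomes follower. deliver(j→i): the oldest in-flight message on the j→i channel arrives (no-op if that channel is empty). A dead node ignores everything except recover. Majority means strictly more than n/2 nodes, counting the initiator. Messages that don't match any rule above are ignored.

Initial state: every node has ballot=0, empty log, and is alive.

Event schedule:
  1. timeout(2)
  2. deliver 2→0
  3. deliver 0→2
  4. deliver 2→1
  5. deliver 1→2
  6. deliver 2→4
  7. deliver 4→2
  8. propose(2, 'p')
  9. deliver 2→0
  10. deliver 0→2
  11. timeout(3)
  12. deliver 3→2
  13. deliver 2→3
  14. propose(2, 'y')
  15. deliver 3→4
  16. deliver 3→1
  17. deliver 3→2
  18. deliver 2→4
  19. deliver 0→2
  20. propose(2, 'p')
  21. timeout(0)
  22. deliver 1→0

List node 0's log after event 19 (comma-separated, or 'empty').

p

[1] timeout(2) → N2(cand b7 [-])
[2] deliver 2→0 → N0(foll b7 [-])
[3] deliver 0→2 → ∅
[4] deliver 2→1 → N1(foll b7 [-])
[5] deliver 1→2 → N2(lead b7 [-])
[6] deliver 2→4 → N4(foll b7 [-])
[7] deliver 4→2 → ∅
[8] propose(2,'p') → ∅
[9] deliver 2→0 → N0(foll b7 [p])
[10] deliver 0→2 → ∅
[11] timeout(3) → N3(cand b8 [-])
[12] deliver 3→2 → N2(foll b8 [-])
[13] deliver 2→3 → ∅
[14] propose(2,'y') → ∅
[15] deliver 3→4 → N4(foll b8 [-])
[16] deliver 3→1 → N1(foll b8 [-])
[17] deliver 3→2 → ∅
[18] deliver 2→4 → ∅
[19] deliver 0→2 → ∅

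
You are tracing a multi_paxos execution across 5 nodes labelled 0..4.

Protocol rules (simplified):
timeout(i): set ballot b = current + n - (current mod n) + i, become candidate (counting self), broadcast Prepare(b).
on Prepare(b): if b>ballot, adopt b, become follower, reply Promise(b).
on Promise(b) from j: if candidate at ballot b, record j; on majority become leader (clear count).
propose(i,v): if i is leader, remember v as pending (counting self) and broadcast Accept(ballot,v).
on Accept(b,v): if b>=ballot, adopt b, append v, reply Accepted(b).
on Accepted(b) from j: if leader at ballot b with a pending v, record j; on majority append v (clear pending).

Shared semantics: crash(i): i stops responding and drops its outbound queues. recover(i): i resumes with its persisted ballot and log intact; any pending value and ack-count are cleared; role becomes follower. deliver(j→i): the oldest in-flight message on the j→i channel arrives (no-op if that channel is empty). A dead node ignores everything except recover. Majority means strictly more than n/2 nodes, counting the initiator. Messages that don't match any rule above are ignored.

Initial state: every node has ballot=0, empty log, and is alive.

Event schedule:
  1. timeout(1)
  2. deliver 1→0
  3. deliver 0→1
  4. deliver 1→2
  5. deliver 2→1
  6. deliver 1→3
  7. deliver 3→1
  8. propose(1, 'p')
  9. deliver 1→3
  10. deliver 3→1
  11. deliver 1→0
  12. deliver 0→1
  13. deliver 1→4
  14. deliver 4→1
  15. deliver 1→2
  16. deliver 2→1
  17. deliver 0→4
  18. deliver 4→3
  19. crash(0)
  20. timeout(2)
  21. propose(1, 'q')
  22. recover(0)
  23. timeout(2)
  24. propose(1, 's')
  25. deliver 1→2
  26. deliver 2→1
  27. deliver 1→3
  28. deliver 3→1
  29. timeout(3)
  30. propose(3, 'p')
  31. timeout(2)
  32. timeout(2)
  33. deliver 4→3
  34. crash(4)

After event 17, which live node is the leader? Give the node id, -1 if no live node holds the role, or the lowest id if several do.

1

after 1 — timeout(1): n1:cand/b6/[-]
after 2 — deliver 1→0: n0:foll/b6/[-]
after 3 — deliver 0→1: ·
after 4 — deliver 1→2: n2:foll/b6/[-]
after 5 — deliver 2→1: n1:lead/b6/[-]
after 6 — deliver 1→3: n3:foll/b6/[-]
after 7 — deliver 3→1: ·
after 8 — propose(1,'p'): ·
after 9 — deliver 1→3: n3:foll/b6/[p]
after 10 — deliver 3→1: ·
after 11 — deliver 1→0: n0:foll/b6/[p]
after 12 — deliver 0→1: n1:lead/b6/[p]
after 13 — deliver 1→4: n4:foll/b6/[-]
after 14 — deliver 4→1: ·
after 15 — deliver 1→2: n2:foll/b6/[p]
after 16 — deliver 2→1: ·
after 17 — deliver 0→4: ·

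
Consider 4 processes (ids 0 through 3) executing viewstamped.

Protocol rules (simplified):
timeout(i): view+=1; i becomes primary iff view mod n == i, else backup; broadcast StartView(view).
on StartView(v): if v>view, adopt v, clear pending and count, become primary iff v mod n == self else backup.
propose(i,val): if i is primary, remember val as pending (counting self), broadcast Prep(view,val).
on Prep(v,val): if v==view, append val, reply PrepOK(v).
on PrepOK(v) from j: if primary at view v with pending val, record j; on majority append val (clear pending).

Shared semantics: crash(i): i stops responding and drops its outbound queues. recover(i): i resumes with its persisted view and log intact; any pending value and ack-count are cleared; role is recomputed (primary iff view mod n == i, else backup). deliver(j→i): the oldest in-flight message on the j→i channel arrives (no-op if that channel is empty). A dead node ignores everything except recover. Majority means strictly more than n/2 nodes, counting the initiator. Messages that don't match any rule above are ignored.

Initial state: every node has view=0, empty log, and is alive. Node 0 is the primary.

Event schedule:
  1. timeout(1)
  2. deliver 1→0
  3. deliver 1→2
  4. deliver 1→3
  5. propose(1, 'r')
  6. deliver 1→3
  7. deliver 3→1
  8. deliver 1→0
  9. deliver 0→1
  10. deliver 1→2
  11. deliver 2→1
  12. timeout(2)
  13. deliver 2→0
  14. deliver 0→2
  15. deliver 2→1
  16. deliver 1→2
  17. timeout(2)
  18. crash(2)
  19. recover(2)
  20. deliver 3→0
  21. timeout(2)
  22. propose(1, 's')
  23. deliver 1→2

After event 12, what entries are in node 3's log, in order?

1. timeout(1):  <1:prim v1 ->
2. deliver 1→0:  <0:back v1 ->
3. deliver 1→2:  <2:back v1 ->
4. deliver 1→3:  <3:back v1 ->
5. propose(1,'r'):  nop
6. deliver 1→3:  <3:back v1 r>
7. deliver 3→1:  nop
8. deliver 1→0:  <0:back v1 r>
9. deliver 0→1:  <1:prim v1 r>
10. deliver 1→2:  <2:back v1 r>
11. deliver 2→1:  nop
12. timeout(2):  <2:prim v2 r>

r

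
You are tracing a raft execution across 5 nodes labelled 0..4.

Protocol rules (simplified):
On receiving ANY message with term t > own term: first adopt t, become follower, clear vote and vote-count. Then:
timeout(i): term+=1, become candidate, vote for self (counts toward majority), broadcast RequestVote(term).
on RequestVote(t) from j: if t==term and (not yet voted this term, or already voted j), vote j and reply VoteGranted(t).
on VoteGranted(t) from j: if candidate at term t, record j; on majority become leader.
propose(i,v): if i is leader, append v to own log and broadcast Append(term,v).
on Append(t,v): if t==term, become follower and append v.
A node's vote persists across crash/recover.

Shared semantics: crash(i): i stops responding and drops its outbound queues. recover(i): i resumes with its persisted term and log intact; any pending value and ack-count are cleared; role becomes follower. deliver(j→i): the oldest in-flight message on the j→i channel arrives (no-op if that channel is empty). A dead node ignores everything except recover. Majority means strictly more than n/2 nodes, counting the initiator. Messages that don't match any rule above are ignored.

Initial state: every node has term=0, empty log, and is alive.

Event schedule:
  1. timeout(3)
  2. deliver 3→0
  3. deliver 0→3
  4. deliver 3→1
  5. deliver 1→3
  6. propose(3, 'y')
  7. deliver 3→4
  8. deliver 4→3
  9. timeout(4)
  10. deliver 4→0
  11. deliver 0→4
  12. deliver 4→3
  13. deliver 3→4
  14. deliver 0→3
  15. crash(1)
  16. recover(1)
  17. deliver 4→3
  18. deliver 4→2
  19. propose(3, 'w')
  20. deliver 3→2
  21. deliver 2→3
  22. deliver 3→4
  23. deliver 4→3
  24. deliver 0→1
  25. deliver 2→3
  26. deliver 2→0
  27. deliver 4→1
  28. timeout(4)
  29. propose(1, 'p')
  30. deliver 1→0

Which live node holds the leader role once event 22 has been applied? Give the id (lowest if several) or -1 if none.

4

after 1 — timeout(3): n3:cand/t1/[-]
after 2 — deliver 3→0: n0:foll/t1/[-]
after 3 — deliver 0→3: ·
after 4 — deliver 3→1: n1:foll/t1/[-]
after 5 — deliver 1→3: n3:lead/t1/[-]
after 6 — propose(3,'y'): n3:lead/t1/[y]
after 7 — deliver 3→4: n4:foll/t1/[-]
after 8 — deliver 4→3: ·
after 9 — timeout(4): n4:cand/t2/[-]
after 10 — deliver 4→0: n0:foll/t2/[-]
after 11 — deliver 0→4: ·
after 12 — deliver 4→3: n3:foll/t2/[y]
after 13 — deliver 3→4: ·
after 14 — deliver 0→3: ·
after 15 — crash(1): n1:✗foll/t1/[-]
after 16 — recover(1): n1:foll/t1/[-]
after 17 — deliver 4→3: ·
after 18 — deliver 4→2: n2:foll/t2/[-]
after 19 — propose(3,'w'): ·
after 20 — deliver 3→2: ·
after 21 — deliver 2→3: ·
after 22 — deliver 3→4: n4:lead/t2/[-]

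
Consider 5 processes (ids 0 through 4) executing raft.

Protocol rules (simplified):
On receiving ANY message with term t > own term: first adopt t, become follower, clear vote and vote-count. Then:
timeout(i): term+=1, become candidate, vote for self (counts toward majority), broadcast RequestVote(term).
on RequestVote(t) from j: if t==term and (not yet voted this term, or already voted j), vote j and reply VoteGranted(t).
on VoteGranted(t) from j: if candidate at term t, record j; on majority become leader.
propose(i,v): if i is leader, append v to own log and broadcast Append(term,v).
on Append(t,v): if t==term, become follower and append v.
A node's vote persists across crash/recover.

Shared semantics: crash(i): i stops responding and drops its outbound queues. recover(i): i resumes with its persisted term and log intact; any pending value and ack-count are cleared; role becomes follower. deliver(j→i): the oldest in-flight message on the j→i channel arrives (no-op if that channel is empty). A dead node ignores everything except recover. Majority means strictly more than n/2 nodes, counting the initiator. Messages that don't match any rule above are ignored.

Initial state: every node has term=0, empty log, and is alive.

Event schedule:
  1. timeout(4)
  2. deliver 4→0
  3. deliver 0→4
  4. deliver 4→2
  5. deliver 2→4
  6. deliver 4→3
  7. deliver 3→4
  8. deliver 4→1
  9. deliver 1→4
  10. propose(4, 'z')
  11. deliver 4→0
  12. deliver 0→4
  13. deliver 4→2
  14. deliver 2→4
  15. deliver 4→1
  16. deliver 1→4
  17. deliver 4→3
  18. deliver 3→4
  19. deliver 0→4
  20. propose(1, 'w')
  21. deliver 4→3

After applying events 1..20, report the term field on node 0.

1

1. timeout(4):  <4:cand t1 ->
2. deliver 4→0:  <0:foll t1 ->
3. deliver 0→4:  nop
4. deliver 4→2:  <2:foll t1 ->
5. deliver 2→4:  <4:lead t1 ->
6. deliver 4→3:  <3:foll t1 ->
7. deliver 3→4:  nop
8. deliver 4→1:  <1:foll t1 ->
9. deliver 1→4:  nop
10. propose(4,'z'):  <4:lead t1 z>
11. deliver 4→0:  <0:foll t1 z>
12. deliver 0→4:  nop
13. deliver 4→2:  <2:foll t1 z>
14. deliver 2→4:  nop
15. deliver 4→1:  <1:foll t1 z>
16. deliver 1→4:  nop
17. deliver 4→3:  <3:foll t1 z>
18. deliver 3→4:  nop
19. deliver 0→4:  nop
20. propose(1,'w'):  nop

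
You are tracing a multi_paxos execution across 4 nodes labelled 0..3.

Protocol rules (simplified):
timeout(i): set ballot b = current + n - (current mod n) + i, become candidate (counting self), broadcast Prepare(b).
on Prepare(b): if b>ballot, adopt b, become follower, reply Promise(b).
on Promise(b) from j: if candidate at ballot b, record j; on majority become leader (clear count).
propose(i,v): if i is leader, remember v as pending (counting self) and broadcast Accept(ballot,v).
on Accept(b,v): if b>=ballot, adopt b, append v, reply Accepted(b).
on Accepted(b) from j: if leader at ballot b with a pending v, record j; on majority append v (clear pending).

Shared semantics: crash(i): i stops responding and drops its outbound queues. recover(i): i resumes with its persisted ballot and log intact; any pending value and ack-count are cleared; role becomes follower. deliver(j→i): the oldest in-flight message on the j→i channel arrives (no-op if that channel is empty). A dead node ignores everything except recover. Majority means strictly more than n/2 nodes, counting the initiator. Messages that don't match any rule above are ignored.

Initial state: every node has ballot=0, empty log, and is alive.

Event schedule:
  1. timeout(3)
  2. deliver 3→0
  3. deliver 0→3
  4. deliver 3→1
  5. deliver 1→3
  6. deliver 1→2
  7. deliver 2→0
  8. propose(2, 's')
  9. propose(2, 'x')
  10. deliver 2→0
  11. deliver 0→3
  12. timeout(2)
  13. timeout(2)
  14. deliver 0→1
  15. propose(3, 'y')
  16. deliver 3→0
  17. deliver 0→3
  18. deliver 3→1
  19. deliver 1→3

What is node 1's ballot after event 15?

after 1 — timeout(3): n3:cand/b7/[-]
after 2 — deliver 3→0: n0:foll/b7/[-]
after 3 — deliver 0→3: ·
after 4 — deliver 3→1: n1:foll/b7/[-]
after 5 — deliver 1→3: n3:lead/b7/[-]
after 6 — deliver 1→2: ·
after 7 — deliver 2→0: ·
after 8 — propose(2,'s'): ·
after 9 — propose(2,'x'): ·
after 10 — deliver 2→0: ·
after 11 — deliver 0→3: ·
after 12 — timeout(2): n2:cand/b6/[-]
after 13 — timeout(2): n2:cand/b10/[-]
after 14 — deliver 0→1: ·
after 15 — propose(3,'y'): ·

7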